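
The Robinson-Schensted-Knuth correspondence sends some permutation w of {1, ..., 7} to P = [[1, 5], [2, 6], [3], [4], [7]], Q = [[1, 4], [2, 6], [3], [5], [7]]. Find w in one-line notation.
Reverse the RSK construction: for i from n down to 1, find the cell of Q containing i, remove the entry at that cell from P, and reverse-bump it up through P; the value ejected from row 1 is w(i).

Step i=7: Q has 7 at row 5, column 1; remove 7 from row 5 of P and reverse-bump: 7 enters row 4 and ejects 4; 4 enters row 3 and ejects 3; 3 enters row 2 and ejects 2; 2 enters row 1 and ejects 1. So w(7) = 1. P is now [[2, 5], [3, 6], [4], [7]].
Step i=6: Q has 6 at row 2, column 2; remove 6 from row 2 of P and reverse-bump: 6 enters row 1 and ejects 5. So w(6) = 5. P is now [[2, 6], [3], [4], [7]].
Step i=5: Q has 5 at row 4, column 1; remove 7 from row 4 of P and reverse-bump: 7 enters row 3 and ejects 4; 4 enters row 2 and ejects 3; 3 enters row 1 and ejects 2. So w(5) = 2. P is now [[3, 6], [4], [7]].
Step i=4: Q has 4 at row 1, column 2; remove that cell from P, ejecting 6. So w(4) = 6. P is now [[3], [4], [7]].
Step i=3: Q has 3 at row 3, column 1; remove 7 from row 3 of P and reverse-bump: 7 enters row 2 and ejects 4; 4 enters row 1 and ejects 3. So w(3) = 3. P is now [[4], [7]].
Step i=2: Q has 2 at row 2, column 1; remove 7 from row 2 of P and reverse-bump: 7 enters row 1 and ejects 4. So w(2) = 4. P is now [[7]].
Step i=1: Q has 1 at row 1, column 1; remove that cell from P, ejecting 7. So w(1) = 7. P is now [].

So w = 7 4 3 6 2 5 1.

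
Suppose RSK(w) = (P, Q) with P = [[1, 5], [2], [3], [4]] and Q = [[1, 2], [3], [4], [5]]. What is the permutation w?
Reverse the RSK construction: for i from n down to 1, find the cell of Q containing i, remove the entry at that cell from P, and reverse-bump it up through P; the value ejected from row 1 is w(i).

Step i=5: Q has 5 at row 4, column 1; remove 4 from row 4 of P and reverse-bump: 4 enters row 3 and ejects 3; 3 enters row 2 and ejects 2; 2 enters row 1 and ejects 1. So w(5) = 1. P is now [[2, 5], [3], [4]].
Step i=4: Q has 4 at row 3, column 1; remove 4 from row 3 of P and reverse-bump: 4 enters row 2 and ejects 3; 3 enters row 1 and ejects 2. So w(4) = 2. P is now [[3, 5], [4]].
Step i=3: Q has 3 at row 2, column 1; remove 4 from row 2 of P and reverse-bump: 4 enters row 1 and ejects 3. So w(3) = 3. P is now [[4, 5]].
Step i=2: Q has 2 at row 1, column 2; remove that cell from P, ejecting 5. So w(2) = 5. P is now [[4]].
Step i=1: Q has 1 at row 1, column 1; remove that cell from P, ejecting 4. So w(1) = 4. P is now [].

So w = 4 5 3 2 1.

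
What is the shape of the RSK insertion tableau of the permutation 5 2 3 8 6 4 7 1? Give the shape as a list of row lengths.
[4, 2, 1, 1]

RSK row insertion gives P = [[1, 3, 4, 7], [2, 6], [5], [8]], which has shape [4, 2, 1, 1].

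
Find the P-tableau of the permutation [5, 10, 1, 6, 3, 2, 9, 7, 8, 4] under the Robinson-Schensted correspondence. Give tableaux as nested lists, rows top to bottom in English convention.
P = [[1, 2, 4, 8], [3, 6, 7], [5, 9], [10]]

Insert 5: appended to row 1. P = [[5]].
Insert 10: appended to row 1. P = [[5, 10]].
Insert 1: 1 bumps 5 from row 1; 5 starts row 2. P = [[1, 10], [5]].
Insert 6: 6 bumps 10 from row 1; 10 appends to row 2. P = [[1, 6], [5, 10]].
Insert 3: 3 bumps 6 from row 1; 6 bumps 10 from row 2; 10 starts row 3. P = [[1, 3], [5, 6], [10]].
Insert 2: 2 bumps 3 from row 1; 3 bumps 5 from row 2; 5 bumps 10 from row 3; 10 starts row 4. P = [[1, 2], [3, 6], [5], [10]].
Insert 9: appended to row 1. P = [[1, 2, 9], [3, 6], [5], [10]].
Insert 7: 7 bumps 9 from row 1; 9 appends to row 2. P = [[1, 2, 7], [3, 6, 9], [5], [10]].
Insert 8: appended to row 1. P = [[1, 2, 7, 8], [3, 6, 9], [5], [10]].
Insert 4: 4 bumps 7 from row 1; 7 bumps 9 from row 2; 9 appends to row 3. P = [[1, 2, 4, 8], [3, 6, 7], [5, 9], [10]].

So P = [[1, 2, 4, 8], [3, 6, 7], [5, 9], [10]].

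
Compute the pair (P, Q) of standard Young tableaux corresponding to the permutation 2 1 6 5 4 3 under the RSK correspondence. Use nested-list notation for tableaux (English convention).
Insert each entry of the permutation into P by Schensted row insertion, recording in Q the position of each new cell.

After inserting 2: P = [[2]].
After inserting 1: P = [[1], [2]].
After inserting 6: P = [[1, 6], [2]].
After inserting 5: P = [[1, 5], [2, 6]].
After inserting 4: P = [[1, 4], [2, 5], [6]].
After inserting 3: P = [[1, 3], [2, 4], [5], [6]].

So P = [[1, 3], [2, 4], [5], [6]], Q = [[1, 3], [2, 4], [5], [6]].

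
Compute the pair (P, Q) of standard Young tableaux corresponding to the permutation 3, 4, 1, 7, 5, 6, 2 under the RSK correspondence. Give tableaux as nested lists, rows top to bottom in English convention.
Insert each entry of the permutation into P by Schensted row insertion, recording in Q the position of each new cell.

Insert 3: appended to row 1. P = [[3]], Q = [[1]].
Insert 4: appended to row 1. P = [[3, 4]], Q = [[1, 2]].
Insert 1: 1 bumps 3 from row 1; 3 starts row 2. P = [[1, 4], [3]], Q = [[1, 2], [3]].
Insert 7: appended to row 1. P = [[1, 4, 7], [3]], Q = [[1, 2, 4], [3]].
Insert 5: 5 bumps 7 from row 1; 7 appends to row 2. P = [[1, 4, 5], [3, 7]], Q = [[1, 2, 4], [3, 5]].
Insert 6: appended to row 1. P = [[1, 4, 5, 6], [3, 7]], Q = [[1, 2, 4, 6], [3, 5]].
Insert 2: 2 bumps 4 from row 1; 4 bumps 7 from row 2; 7 starts row 3. P = [[1, 2, 5, 6], [3, 4], [7]], Q = [[1, 2, 4, 6], [3, 5], [7]].

So P = [[1, 2, 5, 6], [3, 4], [7]], Q = [[1, 2, 4, 6], [3, 5], [7]].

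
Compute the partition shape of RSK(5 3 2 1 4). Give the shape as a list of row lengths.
Row-insert each entry into an empty tableau.

After inserting 5: P = [[5]].
After inserting 3: P = [[3], [5]].
After inserting 2: P = [[2], [3], [5]].
After inserting 1: P = [[1], [2], [3], [5]].
After inserting 4: P = [[1, 4], [2], [3], [5]].

The final insertion tableau P = [[1, 4], [2], [3], [5]] has shape [2, 1, 1, 1].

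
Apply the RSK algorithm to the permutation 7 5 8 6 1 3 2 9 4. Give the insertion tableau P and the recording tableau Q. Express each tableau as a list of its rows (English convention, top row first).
P = [[1, 2, 4], [3, 6, 9], [5, 8], [7]], Q = [[1, 3, 8], [2, 4, 9], [5, 6], [7]]

Insert each entry of the permutation into P by Schensted row insertion, recording in Q the position of each new cell.

After inserting 7: P = [[7]].
After inserting 5: P = [[5], [7]].
After inserting 8: P = [[5, 8], [7]].
After inserting 6: P = [[5, 6], [7, 8]].
After inserting 1: P = [[1, 6], [5, 8], [7]].
After inserting 3: P = [[1, 3], [5, 6], [7, 8]].
After inserting 2: P = [[1, 2], [3, 6], [5, 8], [7]].
After inserting 9: P = [[1, 2, 9], [3, 6], [5, 8], [7]].
After inserting 4: P = [[1, 2, 4], [3, 6, 9], [5, 8], [7]].

So P = [[1, 2, 4], [3, 6, 9], [5, 8], [7]], Q = [[1, 3, 8], [2, 4, 9], [5, 6], [7]].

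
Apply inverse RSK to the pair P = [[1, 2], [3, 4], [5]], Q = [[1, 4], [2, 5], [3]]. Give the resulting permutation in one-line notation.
Reverse the RSK construction: for i from n down to 1, find the cell of Q containing i, remove the entry at that cell from P, and reverse-bump it up through P; the value ejected from row 1 is w(i).

Step i=5: Q has 5 at row 2, column 2; remove 4 from row 2 of P and reverse-bump: 4 enters row 1 and ejects 2. So w(5) = 2. P is now [[1, 4], [3], [5]].
Step i=4: Q has 4 at row 1, column 2; remove that cell from P, ejecting 4. So w(4) = 4. P is now [[1], [3], [5]].
Step i=3: Q has 3 at row 3, column 1; remove 5 from row 3 of P and reverse-bump: 5 enters row 2 and ejects 3; 3 enters row 1 and ejects 1. So w(3) = 1. P is now [[3], [5]].
Step i=2: Q has 2 at row 2, column 1; remove 5 from row 2 of P and reverse-bump: 5 enters row 1 and ejects 3. So w(2) = 3. P is now [[5]].
Step i=1: Q has 1 at row 1, column 1; remove that cell from P, ejecting 5. So w(1) = 5. P is now [].

So w = 5 3 1 4 2.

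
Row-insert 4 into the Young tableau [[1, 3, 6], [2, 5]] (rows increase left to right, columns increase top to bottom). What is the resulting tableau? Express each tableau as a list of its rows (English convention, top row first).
[[1, 3, 4], [2, 5, 6]]

In row 1, 4 replaces 6 (the leftmost entry greater than 4); 6 is bumped to row 2. 6 is appended to row 2. The new tableau is [[1, 3, 4], [2, 5, 6]].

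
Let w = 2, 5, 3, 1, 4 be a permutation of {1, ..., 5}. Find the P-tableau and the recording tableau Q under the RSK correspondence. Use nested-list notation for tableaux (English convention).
Insert each entry of the permutation into P by Schensted row insertion, recording in Q the position of each new cell.

Insert 2: appended to row 1. P = [[2]].
Insert 5: appended to row 1. P = [[2, 5]].
Insert 3: 3 bumps 5 from row 1; 5 starts row 2. P = [[2, 3], [5]].
Insert 1: 1 bumps 2 from row 1; 2 bumps 5 from row 2; 5 starts row 3. P = [[1, 3], [2], [5]].
Insert 4: appended to row 1. P = [[1, 3, 4], [2], [5]].

So P = [[1, 3, 4], [2], [5]], Q = [[1, 2, 5], [3], [4]].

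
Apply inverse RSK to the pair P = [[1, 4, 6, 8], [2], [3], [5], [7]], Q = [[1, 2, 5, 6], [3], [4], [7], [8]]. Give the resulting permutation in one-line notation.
Reverse the RSK construction: for i from n down to 1, find the cell of Q containing i, remove the entry at that cell from P, and reverse-bump it up through P; the value ejected from row 1 is w(i).

Step i=8: Q has 8 at row 5, column 1; remove 7 from row 5 of P and reverse-bump: 7 enters row 4 and ejects 5; 5 enters row 3 and ejects 3; 3 enters row 2 and ejects 2; 2 enters row 1 and ejects 1. So w(8) = 1. P is now [[2, 4, 6, 8], [3], [5], [7]].
Step i=7: Q has 7 at row 4, column 1; remove 7 from row 4 of P and reverse-bump: 7 enters row 3 and ejects 5; 5 enters row 2 and ejects 3; 3 enters row 1 and ejects 2. So w(7) = 2. P is now [[3, 4, 6, 8], [5], [7]].
Step i=6: Q has 6 at row 1, column 4; remove that cell from P, ejecting 8. So w(6) = 8. P is now [[3, 4, 6], [5], [7]].
Step i=5: Q has 5 at row 1, column 3; remove that cell from P, ejecting 6. So w(5) = 6. P is now [[3, 4], [5], [7]].
Step i=4: Q has 4 at row 3, column 1; remove 7 from row 3 of P and reverse-bump: 7 enters row 2 and ejects 5; 5 enters row 1 and ejects 4. So w(4) = 4. P is now [[3, 5], [7]].
Step i=3: Q has 3 at row 2, column 1; remove 7 from row 2 of P and reverse-bump: 7 enters row 1 and ejects 5. So w(3) = 5. P is now [[3, 7]].
Step i=2: Q has 2 at row 1, column 2; remove that cell from P, ejecting 7. So w(2) = 7. P is now [[3]].
Step i=1: Q has 1 at row 1, column 1; remove that cell from P, ejecting 3. So w(1) = 3. P is now [].

So w = 3 7 5 4 6 8 2 1.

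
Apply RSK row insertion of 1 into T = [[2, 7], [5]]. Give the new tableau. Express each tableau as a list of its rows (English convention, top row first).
[[1, 7], [2], [5]]

In row 1, 1 replaces 2 (the leftmost entry greater than 1); 2 is bumped to row 2. In row 2, 2 replaces 5 (the leftmost entry greater than 2); 5 is bumped to row 3. 5 starts a new row 3. The new tableau is [[1, 7], [2], [5]].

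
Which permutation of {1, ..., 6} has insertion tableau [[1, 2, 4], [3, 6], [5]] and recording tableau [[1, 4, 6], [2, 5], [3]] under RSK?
Reverse the RSK construction: for i from n down to 1, find the cell of Q containing i, remove the entry at that cell from P, and reverse-bump it up through P; the value ejected from row 1 is w(i).

Step i=6: Q has 6 at row 1, column 3; remove that cell from P, ejecting 4. So w(6) = 4. P is now [[1, 2], [3, 6], [5]].
Step i=5: Q has 5 at row 2, column 2; remove 6 from row 2 of P and reverse-bump: 6 enters row 1 and ejects 2. So w(5) = 2. P is now [[1, 6], [3], [5]].
Step i=4: Q has 4 at row 1, column 2; remove that cell from P, ejecting 6. So w(4) = 6. P is now [[1], [3], [5]].
Step i=3: Q has 3 at row 3, column 1; remove 5 from row 3 of P and reverse-bump: 5 enters row 2 and ejects 3; 3 enters row 1 and ejects 1. So w(3) = 1. P is now [[3], [5]].
Step i=2: Q has 2 at row 2, column 1; remove 5 from row 2 of P and reverse-bump: 5 enters row 1 and ejects 3. So w(2) = 3. P is now [[5]].
Step i=1: Q has 1 at row 1, column 1; remove that cell from P, ejecting 5. So w(1) = 5. P is now [].

So w = 5 3 1 6 2 4.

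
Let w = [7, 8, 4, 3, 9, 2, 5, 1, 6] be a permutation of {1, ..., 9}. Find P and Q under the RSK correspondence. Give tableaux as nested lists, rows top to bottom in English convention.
Insert each entry of the permutation into P by Schensted row insertion, recording in Q the position of each new cell.

After inserting 7: P = [[7]].
After inserting 8: P = [[7, 8]].
After inserting 4: P = [[4, 8], [7]].
After inserting 3: P = [[3, 8], [4], [7]].
After inserting 9: P = [[3, 8, 9], [4], [7]].
After inserting 2: P = [[2, 8, 9], [3], [4], [7]].
After inserting 5: P = [[2, 5, 9], [3, 8], [4], [7]].
After inserting 1: P = [[1, 5, 9], [2, 8], [3], [4], [7]].
After inserting 6: P = [[1, 5, 6], [2, 8, 9], [3], [4], [7]].

So P = [[1, 5, 6], [2, 8, 9], [3], [4], [7]], Q = [[1, 2, 5], [3, 7, 9], [4], [6], [8]].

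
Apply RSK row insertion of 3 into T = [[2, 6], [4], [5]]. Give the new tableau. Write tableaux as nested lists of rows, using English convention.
[[2, 3], [4, 6], [5]]

In row 1, 3 replaces 6 (the leftmost entry greater than 3); 6 is bumped to row 2. 6 is appended to row 2. The new tableau is [[2, 3], [4, 6], [5]].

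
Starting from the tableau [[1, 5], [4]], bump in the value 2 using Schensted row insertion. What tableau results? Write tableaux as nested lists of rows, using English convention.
[[1, 2], [4, 5]]

In row 1, 2 replaces 5 (the leftmost entry greater than 2); 5 is bumped to row 2. 5 is appended to row 2. The new tableau is [[1, 2], [4, 5]].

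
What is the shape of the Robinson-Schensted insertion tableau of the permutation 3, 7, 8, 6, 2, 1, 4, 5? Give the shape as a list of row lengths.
Row-insert each entry into an empty tableau.

After inserting 3: P = [[3]].
After inserting 7: P = [[3, 7]].
After inserting 8: P = [[3, 7, 8]].
After inserting 6: P = [[3, 6, 8], [7]].
After inserting 2: P = [[2, 6, 8], [3], [7]].
After inserting 1: P = [[1, 6, 8], [2], [3], [7]].
After inserting 4: P = [[1, 4, 8], [2, 6], [3], [7]].
After inserting 5: P = [[1, 4, 5], [2, 6, 8], [3], [7]].

The final insertion tableau P = [[1, 4, 5], [2, 6, 8], [3], [7]] has shape [3, 3, 1, 1].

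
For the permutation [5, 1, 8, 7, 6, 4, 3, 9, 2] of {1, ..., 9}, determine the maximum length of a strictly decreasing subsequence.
6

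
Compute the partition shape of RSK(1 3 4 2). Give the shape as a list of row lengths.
Row-insert each entry into an empty tableau.

After inserting 1: P = [[1]].
After inserting 3: P = [[1, 3]].
After inserting 4: P = [[1, 3, 4]].
After inserting 2: P = [[1, 2, 4], [3]].

The final insertion tableau P = [[1, 2, 4], [3]] has shape [3, 1].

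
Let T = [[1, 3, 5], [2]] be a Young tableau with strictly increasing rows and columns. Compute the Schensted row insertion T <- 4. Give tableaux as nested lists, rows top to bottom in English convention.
In row 1, 4 replaces 5 (the leftmost entry greater than 4); 5 is bumped to row 2. 5 is appended to row 2. The new tableau is [[1, 3, 4], [2, 5]].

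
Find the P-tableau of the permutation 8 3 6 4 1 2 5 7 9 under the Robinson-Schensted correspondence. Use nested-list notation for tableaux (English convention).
P = [[1, 2, 5, 7, 9], [3, 4], [6], [8]]

Insert 8: appended to row 1. P = [[8]].
Insert 3: 3 bumps 8 from row 1; 8 starts row 2. P = [[3], [8]].
Insert 6: appended to row 1. P = [[3, 6], [8]].
Insert 4: 4 bumps 6 from row 1; 6 bumps 8 from row 2; 8 starts row 3. P = [[3, 4], [6], [8]].
Insert 1: 1 bumps 3 from row 1; 3 bumps 6 from row 2; 6 bumps 8 from row 3; 8 starts row 4. P = [[1, 4], [3], [6], [8]].
Insert 2: 2 bumps 4 from row 1; 4 appends to row 2. P = [[1, 2], [3, 4], [6], [8]].
Insert 5: appended to row 1. P = [[1, 2, 5], [3, 4], [6], [8]].
Insert 7: appended to row 1. P = [[1, 2, 5, 7], [3, 4], [6], [8]].
Insert 9: appended to row 1. P = [[1, 2, 5, 7, 9], [3, 4], [6], [8]].

So P = [[1, 2, 5, 7, 9], [3, 4], [6], [8]].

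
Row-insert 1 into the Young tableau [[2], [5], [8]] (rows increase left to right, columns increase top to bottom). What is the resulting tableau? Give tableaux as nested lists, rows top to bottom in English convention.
In row 1, 1 replaces 2 (the leftmost entry greater than 1); 2 is bumped to row 2. In row 2, 2 replaces 5 (the leftmost entry greater than 2); 5 is bumped to row 3. In row 3, 5 replaces 8 (the leftmost entry greater than 5); 8 is bumped to row 4. 8 starts a new row 4. The new tableau is [[1], [2], [5], [8]].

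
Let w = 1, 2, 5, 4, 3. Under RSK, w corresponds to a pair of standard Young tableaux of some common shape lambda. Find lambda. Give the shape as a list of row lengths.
Row-insert each entry into an empty tableau.

After inserting 1: P = [[1]].
After inserting 2: P = [[1, 2]].
After inserting 5: P = [[1, 2, 5]].
After inserting 4: P = [[1, 2, 4], [5]].
After inserting 3: P = [[1, 2, 3], [4], [5]].

The final insertion tableau P = [[1, 2, 3], [4], [5]] has shape [3, 1, 1].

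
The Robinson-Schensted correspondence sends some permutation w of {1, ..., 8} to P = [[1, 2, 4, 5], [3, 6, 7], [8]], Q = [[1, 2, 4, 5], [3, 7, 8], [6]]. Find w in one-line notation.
Reverse the RSK construction: for i from n down to 1, find the cell of Q containing i, remove the entry at that cell from P, and reverse-bump it up through P; the value ejected from row 1 is w(i).

Step i=8: Q has 8 at row 2, column 3; remove 7 from row 2 of P and reverse-bump: 7 enters row 1 and ejects 5. So w(8) = 5. P is now [[1, 2, 4, 7], [3, 6], [8]].
Step i=7: Q has 7 at row 2, column 2; remove 6 from row 2 of P and reverse-bump: 6 enters row 1 and ejects 4. So w(7) = 4. P is now [[1, 2, 6, 7], [3], [8]].
Step i=6: Q has 6 at row 3, column 1; remove 8 from row 3 of P and reverse-bump: 8 enters row 2 and ejects 3; 3 enters row 1 and ejects 2. So w(6) = 2. P is now [[1, 3, 6, 7], [8]].
Step i=5: Q has 5 at row 1, column 4; remove that cell from P, ejecting 7. So w(5) = 7. P is now [[1, 3, 6], [8]].
Step i=4: Q has 4 at row 1, column 3; remove that cell from P, ejecting 6. So w(4) = 6. P is now [[1, 3], [8]].
Step i=3: Q has 3 at row 2, column 1; remove 8 from row 2 of P and reverse-bump: 8 enters row 1 and ejects 3. So w(3) = 3. P is now [[1, 8]].
Step i=2: Q has 2 at row 1, column 2; remove that cell from P, ejecting 8. So w(2) = 8. P is now [[1]].
Step i=1: Q has 1 at row 1, column 1; remove that cell from P, ejecting 1. So w(1) = 1. P is now [].

So w = 1 8 3 6 7 2 4 5.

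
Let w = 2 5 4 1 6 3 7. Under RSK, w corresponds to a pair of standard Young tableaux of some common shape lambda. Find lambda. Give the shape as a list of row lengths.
Row-insert each entry into an empty tableau.

After inserting 2: P = [[2]].
After inserting 5: P = [[2, 5]].
After inserting 4: P = [[2, 4], [5]].
After inserting 1: P = [[1, 4], [2], [5]].
After inserting 6: P = [[1, 4, 6], [2], [5]].
After inserting 3: P = [[1, 3, 6], [2, 4], [5]].
After inserting 7: P = [[1, 3, 6, 7], [2, 4], [5]].

The final insertion tableau P = [[1, 3, 6, 7], [2, 4], [5]] has shape [4, 2, 1].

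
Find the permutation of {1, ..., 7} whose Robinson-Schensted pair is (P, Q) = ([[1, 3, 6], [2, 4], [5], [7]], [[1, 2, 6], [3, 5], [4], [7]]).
Reverse the RSK construction: for i from n down to 1, find the cell of Q containing i, remove the entry at that cell from P, and reverse-bump it up through P; the value ejected from row 1 is w(i).

Step i=7: Q has 7 at row 4, column 1; remove 7 from row 4 of P and reverse-bump: 7 enters row 3 and ejects 5; 5 enters row 2 and ejects 4; 4 enters row 1 and ejects 3. So w(7) = 3. P is now [[1, 4, 6], [2, 5], [7]].
Step i=6: Q has 6 at row 1, column 3; remove that cell from P, ejecting 6. So w(6) = 6. P is now [[1, 4], [2, 5], [7]].
Step i=5: Q has 5 at row 2, column 2; remove 5 from row 2 of P and reverse-bump: 5 enters row 1 and ejects 4. So w(5) = 4. P is now [[1, 5], [2], [7]].
Step i=4: Q has 4 at row 3, column 1; remove 7 from row 3 of P and reverse-bump: 7 enters row 2 and ejects 2; 2 enters row 1 and ejects 1. So w(4) = 1. P is now [[2, 5], [7]].
Step i=3: Q has 3 at row 2, column 1; remove 7 from row 2 of P and reverse-bump: 7 enters row 1 and ejects 5. So w(3) = 5. P is now [[2, 7]].
Step i=2: Q has 2 at row 1, column 2; remove that cell from P, ejecting 7. So w(2) = 7. P is now [[2]].
Step i=1: Q has 1 at row 1, column 1; remove that cell from P, ejecting 2. So w(1) = 2. P is now [].

So w = 2 7 5 1 4 6 3.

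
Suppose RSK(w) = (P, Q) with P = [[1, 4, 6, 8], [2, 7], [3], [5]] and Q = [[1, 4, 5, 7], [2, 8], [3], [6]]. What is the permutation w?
Reverse the RSK construction: for i from n down to 1, find the cell of Q containing i, remove the entry at that cell from P, and reverse-bump it up through P; the value ejected from row 1 is w(i).

Step i=8: Q has 8 at row 2, column 2; remove 7 from row 2 of P and reverse-bump: 7 enters row 1 and ejects 6. So w(8) = 6. P is now [[1, 4, 7, 8], [2], [3], [5]].
Step i=7: Q has 7 at row 1, column 4; remove that cell from P, ejecting 8. So w(7) = 8. P is now [[1, 4, 7], [2], [3], [5]].
Step i=6: Q has 6 at row 4, column 1; remove 5 from row 4 of P and reverse-bump: 5 enters row 3 and ejects 3; 3 enters row 2 and ejects 2; 2 enters row 1 and ejects 1. So w(6) = 1. P is now [[2, 4, 7], [3], [5]].
Step i=5: Q has 5 at row 1, column 3; remove that cell from P, ejecting 7. So w(5) = 7. P is now [[2, 4], [3], [5]].
Step i=4: Q has 4 at row 1, column 2; remove that cell from P, ejecting 4. So w(4) = 4. P is now [[2], [3], [5]].
Step i=3: Q has 3 at row 3, column 1; remove 5 from row 3 of P and reverse-bump: 5 enters row 2 and ejects 3; 3 enters row 1 and ejects 2. So w(3) = 2. P is now [[3], [5]].
Step i=2: Q has 2 at row 2, column 1; remove 5 from row 2 of P and reverse-bump: 5 enters row 1 and ejects 3. So w(2) = 3. P is now [[5]].
Step i=1: Q has 1 at row 1, column 1; remove that cell from P, ejecting 5. So w(1) = 5. P is now [].

So w = 5 3 2 4 7 1 8 6.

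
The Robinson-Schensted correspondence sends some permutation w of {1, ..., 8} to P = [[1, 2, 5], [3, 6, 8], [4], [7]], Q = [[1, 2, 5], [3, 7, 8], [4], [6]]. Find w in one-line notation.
Reverse the RSK construction: for i from n down to 1, find the cell of Q containing i, remove the entry at that cell from P, and reverse-bump it up through P; the value ejected from row 1 is w(i).

Step i=8: Q has 8 at row 2, column 3; remove 8 from row 2 of P and reverse-bump: 8 enters row 1 and ejects 5. So w(8) = 5. P is now [[1, 2, 8], [3, 6], [4], [7]].
Step i=7: Q has 7 at row 2, column 2; remove 6 from row 2 of P and reverse-bump: 6 enters row 1 and ejects 2. So w(7) = 2. P is now [[1, 6, 8], [3], [4], [7]].
Step i=6: Q has 6 at row 4, column 1; remove 7 from row 4 of P and reverse-bump: 7 enters row 3 and ejects 4; 4 enters row 2 and ejects 3; 3 enters row 1 and ejects 1. So w(6) = 1. P is now [[3, 6, 8], [4], [7]].
Step i=5: Q has 5 at row 1, column 3; remove that cell from P, ejecting 8. So w(5) = 8. P is now [[3, 6], [4], [7]].
Step i=4: Q has 4 at row 3, column 1; remove 7 from row 3 of P and reverse-bump: 7 enters row 2 and ejects 4; 4 enters row 1 and ejects 3. So w(4) = 3. P is now [[4, 6], [7]].
Step i=3: Q has 3 at row 2, column 1; remove 7 from row 2 of P and reverse-bump: 7 enters row 1 and ejects 6. So w(3) = 6. P is now [[4, 7]].
Step i=2: Q has 2 at row 1, column 2; remove that cell from P, ejecting 7. So w(2) = 7. P is now [[4]].
Step i=1: Q has 1 at row 1, column 1; remove that cell from P, ejecting 4. So w(1) = 4. P is now [].

So w = 4 7 6 3 8 1 2 5.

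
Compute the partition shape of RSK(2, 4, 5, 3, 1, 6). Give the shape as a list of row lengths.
[4, 1, 1]

RSK row insertion gives P = [[1, 3, 5, 6], [2], [4]], which has shape [4, 1, 1].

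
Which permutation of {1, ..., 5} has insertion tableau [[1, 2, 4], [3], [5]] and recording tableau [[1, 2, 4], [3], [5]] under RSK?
Reverse the RSK construction: for i from n down to 1, find the cell of Q containing i, remove the entry at that cell from P, and reverse-bump it up through P; the value ejected from row 1 is w(i).

Step i=5: Q has 5 at row 3, column 1; remove 5 from row 3 of P and reverse-bump: 5 enters row 2 and ejects 3; 3 enters row 1 and ejects 2. So w(5) = 2. P is now [[1, 3, 4], [5]].
Step i=4: Q has 4 at row 1, column 3; remove that cell from P, ejecting 4. So w(4) = 4. P is now [[1, 3], [5]].
Step i=3: Q has 3 at row 2, column 1; remove 5 from row 2 of P and reverse-bump: 5 enters row 1 and ejects 3. So w(3) = 3. P is now [[1, 5]].
Step i=2: Q has 2 at row 1, column 2; remove that cell from P, ejecting 5. So w(2) = 5. P is now [[1]].
Step i=1: Q has 1 at row 1, column 1; remove that cell from P, ejecting 1. So w(1) = 1. P is now [].

So w = 1 5 3 4 2.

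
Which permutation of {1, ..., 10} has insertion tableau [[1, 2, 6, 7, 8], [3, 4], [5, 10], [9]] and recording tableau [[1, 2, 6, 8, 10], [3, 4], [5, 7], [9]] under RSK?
9 10 3 5 1 6 4 7 2 8

Reverse the RSK construction: for i from n down to 1, find the cell of Q containing i, remove the entry at that cell from P, and reverse-bump it up through P; the value ejected from row 1 is w(i).

Step i=10: Q has 10 at row 1, column 5; remove that cell from P, ejecting 8. So w(10) = 8. P is now [[1, 2, 6, 7], [3, 4], [5, 10], [9]].
Step i=9: Q has 9 at row 4, column 1; remove 9 from row 4 of P and reverse-bump: 9 enters row 3 and ejects 5; 5 enters row 2 and ejects 4; 4 enters row 1 and ejects 2. So w(9) = 2. P is now [[1, 4, 6, 7], [3, 5], [9, 10]].
Step i=8: Q has 8 at row 1, column 4; remove that cell from P, ejecting 7. So w(8) = 7. P is now [[1, 4, 6], [3, 5], [9, 10]].
Step i=7: Q has 7 at row 3, column 2; remove 10 from row 3 of P and reverse-bump: 10 enters row 2 and ejects 5; 5 enters row 1 and ejects 4. So w(7) = 4. P is now [[1, 5, 6], [3, 10], [9]].
Step i=6: Q has 6 at row 1, column 3; remove that cell from P, ejecting 6. So w(6) = 6. P is now [[1, 5], [3, 10], [9]].
Step i=5: Q has 5 at row 3, column 1; remove 9 from row 3 of P and reverse-bump: 9 enters row 2 and ejects 3; 3 enters row 1 and ejects 1. So w(5) = 1. P is now [[3, 5], [9, 10]].
Step i=4: Q has 4 at row 2, column 2; remove 10 from row 2 of P and reverse-bump: 10 enters row 1 and ejects 5. So w(4) = 5. P is now [[3, 10], [9]].
Step i=3: Q has 3 at row 2, column 1; remove 9 from row 2 of P and reverse-bump: 9 enters row 1 and ejects 3. So w(3) = 3. P is now [[9, 10]].
Step i=2: Q has 2 at row 1, column 2; remove that cell from P, ejecting 10. So w(2) = 10. P is now [[9]].
Step i=1: Q has 1 at row 1, column 1; remove that cell from P, ejecting 9. So w(1) = 9. P is now [].

So w = 9 10 3 5 1 6 4 7 2 8.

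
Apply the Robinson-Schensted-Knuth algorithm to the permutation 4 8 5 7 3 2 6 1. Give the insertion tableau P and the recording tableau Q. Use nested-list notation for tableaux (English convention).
Insert each entry of the permutation into P by Schensted row insertion, recording in Q the position of each new cell.

Insert 4: appended to row 1. P = [[4]].
Insert 8: appended to row 1. P = [[4, 8]].
Insert 5: 5 bumps 8 from row 1; 8 starts row 2. P = [[4, 5], [8]].
Insert 7: appended to row 1. P = [[4, 5, 7], [8]].
Insert 3: 3 bumps 4 from row 1; 4 bumps 8 from row 2; 8 starts row 3. P = [[3, 5, 7], [4], [8]].
Insert 2: 2 bumps 3 from row 1; 3 bumps 4 from row 2; 4 bumps 8 from row 3; 8 starts row 4. P = [[2, 5, 7], [3], [4], [8]].
Insert 6: 6 bumps 7 from row 1; 7 appends to row 2. P = [[2, 5, 6], [3, 7], [4], [8]].
Insert 1: 1 bumps 2 from row 1; 2 bumps 3 from row 2; 3 bumps 4 from row 3; 4 bumps 8 from row 4; 8 starts row 5. P = [[1, 5, 6], [2, 7], [3], [4], [8]].

So P = [[1, 5, 6], [2, 7], [3], [4], [8]], Q = [[1, 2, 4], [3, 7], [5], [6], [8]].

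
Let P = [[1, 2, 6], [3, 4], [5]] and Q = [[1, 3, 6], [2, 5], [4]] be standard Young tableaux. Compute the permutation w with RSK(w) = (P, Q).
5 3 4 1 2 6

Reverse RSK: for i = n, n-1, ..., 1, locate i in Q, remove the corresponding corner cell from P, and reverse-bump its entry up through P; the value ejected from row 1 is w(i).

So w = 5 3 4 1 2 6.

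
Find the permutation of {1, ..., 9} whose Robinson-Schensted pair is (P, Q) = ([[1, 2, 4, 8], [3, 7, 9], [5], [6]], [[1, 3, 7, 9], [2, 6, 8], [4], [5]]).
Reverse the RSK construction: for i from n down to 1, find the cell of Q containing i, remove the entry at that cell from P, and reverse-bump it up through P; the value ejected from row 1 is w(i).

Step i=9: Q has 9 at row 1, column 4; remove that cell from P, ejecting 8. So w(9) = 8. P is now [[1, 2, 4], [3, 7, 9], [5], [6]].
Step i=8: Q has 8 at row 2, column 3; remove 9 from row 2 of P and reverse-bump: 9 enters row 1 and ejects 4. So w(8) = 4. P is now [[1, 2, 9], [3, 7], [5], [6]].
Step i=7: Q has 7 at row 1, column 3; remove that cell from P, ejecting 9. So w(7) = 9. P is now [[1, 2], [3, 7], [5], [6]].
Step i=6: Q has 6 at row 2, column 2; remove 7 from row 2 of P and reverse-bump: 7 enters row 1 and ejects 2. So w(6) = 2. P is now [[1, 7], [3], [5], [6]].
Step i=5: Q has 5 at row 4, column 1; remove 6 from row 4 of P and reverse-bump: 6 enters row 3 and ejects 5; 5 enters row 2 and ejects 3; 3 enters row 1 and ejects 1. So w(5) = 1. P is now [[3, 7], [5], [6]].
Step i=4: Q has 4 at row 3, column 1; remove 6 from row 3 of P and reverse-bump: 6 enters row 2 and ejects 5; 5 enters row 1 and ejects 3. So w(4) = 3. P is now [[5, 7], [6]].
Step i=3: Q has 3 at row 1, column 2; remove that cell from P, ejecting 7. So w(3) = 7. P is now [[5], [6]].
Step i=2: Q has 2 at row 2, column 1; remove 6 from row 2 of P and reverse-bump: 6 enters row 1 and ejects 5. So w(2) = 5. P is now [[6]].
Step i=1: Q has 1 at row 1, column 1; remove that cell from P, ejecting 6. So w(1) = 6. P is now [].

So w = 6 5 7 3 1 2 9 4 8.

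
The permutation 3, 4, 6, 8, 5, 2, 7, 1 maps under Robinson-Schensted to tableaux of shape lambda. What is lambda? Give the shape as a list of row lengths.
Row-insert each entry into an empty tableau.

After inserting 3: P = [[3]].
After inserting 4: P = [[3, 4]].
After inserting 6: P = [[3, 4, 6]].
After inserting 8: P = [[3, 4, 6, 8]].
After inserting 5: P = [[3, 4, 5, 8], [6]].
After inserting 2: P = [[2, 4, 5, 8], [3], [6]].
After inserting 7: P = [[2, 4, 5, 7], [3, 8], [6]].
After inserting 1: P = [[1, 4, 5, 7], [2, 8], [3], [6]].

The final insertion tableau P = [[1, 4, 5, 7], [2, 8], [3], [6]] has shape [4, 2, 1, 1].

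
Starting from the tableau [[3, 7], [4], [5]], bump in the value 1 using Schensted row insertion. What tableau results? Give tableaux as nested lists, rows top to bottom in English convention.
[[1, 7], [3], [4], [5]]

In row 1, 1 replaces 3 (the leftmost entry greater than 1); 3 is bumped to row 2. In row 2, 3 replaces 4 (the leftmost entry greater than 3); 4 is bumped to row 3. In row 3, 4 replaces 5 (the leftmost entry greater than 4); 5 is bumped to row 4. 5 starts a new row 4. The new tableau is [[1, 7], [3], [4], [5]].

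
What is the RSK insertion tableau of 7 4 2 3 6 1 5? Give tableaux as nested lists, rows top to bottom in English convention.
Insert 7: appended to row 1. P = [[7]].
Insert 4: 4 bumps 7 from row 1; 7 starts row 2. P = [[4], [7]].
Insert 2: 2 bumps 4 from row 1; 4 bumps 7 from row 2; 7 starts row 3. P = [[2], [4], [7]].
Insert 3: appended to row 1. P = [[2, 3], [4], [7]].
Insert 6: appended to row 1. P = [[2, 3, 6], [4], [7]].
Insert 1: 1 bumps 2 from row 1; 2 bumps 4 from row 2; 4 bumps 7 from row 3; 7 starts row 4. P = [[1, 3, 6], [2], [4], [7]].
Insert 5: 5 bumps 6 from row 1; 6 appends to row 2. P = [[1, 3, 5], [2, 6], [4], [7]].

So P = [[1, 3, 5], [2, 6], [4], [7]].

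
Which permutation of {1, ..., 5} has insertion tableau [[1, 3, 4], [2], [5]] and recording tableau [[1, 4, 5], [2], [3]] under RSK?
Reverse the RSK construction: for i from n down to 1, find the cell of Q containing i, remove the entry at that cell from P, and reverse-bump it up through P; the value ejected from row 1 is w(i).

Step i=5: Q has 5 at row 1, column 3; remove that cell from P, ejecting 4. So w(5) = 4. P is now [[1, 3], [2], [5]].
Step i=4: Q has 4 at row 1, column 2; remove that cell from P, ejecting 3. So w(4) = 3. P is now [[1], [2], [5]].
Step i=3: Q has 3 at row 3, column 1; remove 5 from row 3 of P and reverse-bump: 5 enters row 2 and ejects 2; 2 enters row 1 and ejects 1. So w(3) = 1. P is now [[2], [5]].
Step i=2: Q has 2 at row 2, column 1; remove 5 from row 2 of P and reverse-bump: 5 enters row 1 and ejects 2. So w(2) = 2. P is now [[5]].
Step i=1: Q has 1 at row 1, column 1; remove that cell from P, ejecting 5. So w(1) = 5. P is now [].

So w = 5 2 1 3 4.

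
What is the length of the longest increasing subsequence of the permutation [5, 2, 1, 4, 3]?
2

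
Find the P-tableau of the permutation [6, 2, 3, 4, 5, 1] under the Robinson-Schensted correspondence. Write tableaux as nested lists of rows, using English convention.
Insert 6: appended to row 1. P = [[6]].
Insert 2: 2 bumps 6 from row 1; 6 starts row 2. P = [[2], [6]].
Insert 3: appended to row 1. P = [[2, 3], [6]].
Insert 4: appended to row 1. P = [[2, 3, 4], [6]].
Insert 5: appended to row 1. P = [[2, 3, 4, 5], [6]].
Insert 1: 1 bumps 2 from row 1; 2 bumps 6 from row 2; 6 starts row 3. P = [[1, 3, 4, 5], [2], [6]].

So P = [[1, 3, 4, 5], [2], [6]].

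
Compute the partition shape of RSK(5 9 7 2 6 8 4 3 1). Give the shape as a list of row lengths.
[3, 2, 1, 1, 1, 1]

Row-insert each entry into an empty tableau.

After inserting 5: P = [[5]].
After inserting 9: P = [[5, 9]].
After inserting 7: P = [[5, 7], [9]].
After inserting 2: P = [[2, 7], [5], [9]].
After inserting 6: P = [[2, 6], [5, 7], [9]].
After inserting 8: P = [[2, 6, 8], [5, 7], [9]].
After inserting 4: P = [[2, 4, 8], [5, 6], [7], [9]].
After inserting 3: P = [[2, 3, 8], [4, 6], [5], [7], [9]].
After inserting 1: P = [[1, 3, 8], [2, 6], [4], [5], [7], [9]].

The final insertion tableau P = [[1, 3, 8], [2, 6], [4], [5], [7], [9]] has shape [3, 2, 1, 1, 1, 1].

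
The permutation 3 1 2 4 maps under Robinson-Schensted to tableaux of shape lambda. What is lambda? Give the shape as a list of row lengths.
[3, 1]

RSK row insertion gives P = [[1, 2, 4], [3]], which has shape [3, 1].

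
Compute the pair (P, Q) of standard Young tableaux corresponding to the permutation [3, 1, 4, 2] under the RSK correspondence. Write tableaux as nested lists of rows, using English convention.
P = [[1, 2], [3, 4]], Q = [[1, 3], [2, 4]]

Insert each entry of the permutation into P by Schensted row insertion, recording in Q the position of each new cell.

Insert 3: appended to row 1. P = [[3]], Q = [[1]].
Insert 1: 1 bumps 3 from row 1; 3 starts row 2. P = [[1], [3]], Q = [[1], [2]].
Insert 4: appended to row 1. P = [[1, 4], [3]], Q = [[1, 3], [2]].
Insert 2: 2 bumps 4 from row 1; 4 appends to row 2. P = [[1, 2], [3, 4]], Q = [[1, 3], [2, 4]].

So P = [[1, 2], [3, 4]], Q = [[1, 3], [2, 4]].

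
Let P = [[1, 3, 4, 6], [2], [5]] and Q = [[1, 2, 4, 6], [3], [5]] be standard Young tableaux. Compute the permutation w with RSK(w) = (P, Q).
2 5 3 4 1 6

Reverse the RSK construction: for i from n down to 1, find the cell of Q containing i, remove the entry at that cell from P, and reverse-bump it up through P; the value ejected from row 1 is w(i).

Step i=6: Q has 6 at row 1, column 4; remove that cell from P, ejecting 6. So w(6) = 6. P is now [[1, 3, 4], [2], [5]].
Step i=5: Q has 5 at row 3, column 1; remove 5 from row 3 of P and reverse-bump: 5 enters row 2 and ejects 2; 2 enters row 1 and ejects 1. So w(5) = 1. P is now [[2, 3, 4], [5]].
Step i=4: Q has 4 at row 1, column 3; remove that cell from P, ejecting 4. So w(4) = 4. P is now [[2, 3], [5]].
Step i=3: Q has 3 at row 2, column 1; remove 5 from row 2 of P and reverse-bump: 5 enters row 1 and ejects 3. So w(3) = 3. P is now [[2, 5]].
Step i=2: Q has 2 at row 1, column 2; remove that cell from P, ejecting 5. So w(2) = 5. P is now [[2]].
Step i=1: Q has 1 at row 1, column 1; remove that cell from P, ejecting 2. So w(1) = 2. P is now [].

So w = 2 5 3 4 1 6.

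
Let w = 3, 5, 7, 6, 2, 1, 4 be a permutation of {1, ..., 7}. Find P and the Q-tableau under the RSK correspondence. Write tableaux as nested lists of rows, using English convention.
P = [[1, 4, 6], [2, 5], [3], [7]], Q = [[1, 2, 3], [4, 7], [5], [6]]

Insert each entry of the permutation into P by Schensted row insertion, recording in Q the position of each new cell.

Insert 3: appended to row 1. P = [[3]], Q = [[1]].
Insert 5: appended to row 1. P = [[3, 5]], Q = [[1, 2]].
Insert 7: appended to row 1. P = [[3, 5, 7]], Q = [[1, 2, 3]].
Insert 6: 6 bumps 7 from row 1; 7 starts row 2. P = [[3, 5, 6], [7]], Q = [[1, 2, 3], [4]].
Insert 2: 2 bumps 3 from row 1; 3 bumps 7 from row 2; 7 starts row 3. P = [[2, 5, 6], [3], [7]], Q = [[1, 2, 3], [4], [5]].
Insert 1: 1 bumps 2 from row 1; 2 bumps 3 from row 2; 3 bumps 7 from row 3; 7 starts row 4. P = [[1, 5, 6], [2], [3], [7]], Q = [[1, 2, 3], [4], [5], [6]].
Insert 4: 4 bumps 5 from row 1; 5 appends to row 2. P = [[1, 4, 6], [2, 5], [3], [7]], Q = [[1, 2, 3], [4, 7], [5], [6]].

So P = [[1, 4, 6], [2, 5], [3], [7]], Q = [[1, 2, 3], [4, 7], [5], [6]].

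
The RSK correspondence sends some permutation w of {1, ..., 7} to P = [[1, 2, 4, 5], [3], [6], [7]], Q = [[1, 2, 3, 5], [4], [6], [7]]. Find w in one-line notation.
1 3 7 4 6 5 2

Reverse the RSK construction: for i from n down to 1, find the cell of Q containing i, remove the entry at that cell from P, and reverse-bump it up through P; the value ejected from row 1 is w(i).

Step i=7: Q has 7 at row 4, column 1; remove 7 from row 4 of P and reverse-bump: 7 enters row 3 and ejects 6; 6 enters row 2 and ejects 3; 3 enters row 1 and ejects 2. So w(7) = 2. P is now [[1, 3, 4, 5], [6], [7]].
Step i=6: Q has 6 at row 3, column 1; remove 7 from row 3 of P and reverse-bump: 7 enters row 2 and ejects 6; 6 enters row 1 and ejects 5. So w(6) = 5. P is now [[1, 3, 4, 6], [7]].
Step i=5: Q has 5 at row 1, column 4; remove that cell from P, ejecting 6. So w(5) = 6. P is now [[1, 3, 4], [7]].
Step i=4: Q has 4 at row 2, column 1; remove 7 from row 2 of P and reverse-bump: 7 enters row 1 and ejects 4. So w(4) = 4. P is now [[1, 3, 7]].
Step i=3: Q has 3 at row 1, column 3; remove that cell from P, ejecting 7. So w(3) = 7. P is now [[1, 3]].
Step i=2: Q has 2 at row 1, column 2; remove that cell from P, ejecting 3. So w(2) = 3. P is now [[1]].
Step i=1: Q has 1 at row 1, column 1; remove that cell from P, ejecting 1. So w(1) = 1. P is now [].

So w = 1 3 7 4 6 5 2.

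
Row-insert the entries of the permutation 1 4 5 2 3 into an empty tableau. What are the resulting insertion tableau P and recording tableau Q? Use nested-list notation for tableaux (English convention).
P = [[1, 2, 3], [4, 5]], Q = [[1, 2, 3], [4, 5]]

Insert each entry of the permutation into P by Schensted row insertion, recording in Q the position of each new cell.

Insert 1: appended to row 1. P = [[1]].
Insert 4: appended to row 1. P = [[1, 4]].
Insert 5: appended to row 1. P = [[1, 4, 5]].
Insert 2: 2 bumps 4 from row 1; 4 starts row 2. P = [[1, 2, 5], [4]].
Insert 3: 3 bumps 5 from row 1; 5 appends to row 2. P = [[1, 2, 3], [4, 5]].

So P = [[1, 2, 3], [4, 5]], Q = [[1, 2, 3], [4, 5]].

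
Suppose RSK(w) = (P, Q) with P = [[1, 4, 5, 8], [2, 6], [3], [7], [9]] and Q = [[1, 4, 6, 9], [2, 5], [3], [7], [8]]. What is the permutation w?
Reverse the RSK construction: for i from n down to 1, find the cell of Q containing i, remove the entry at that cell from P, and reverse-bump it up through P; the value ejected from row 1 is w(i).

Step i=9: Q has 9 at row 1, column 4; remove that cell from P, ejecting 8. So w(9) = 8. P is now [[1, 4, 5], [2, 6], [3], [7], [9]].
Step i=8: Q has 8 at row 5, column 1; remove 9 from row 5 of P and reverse-bump: 9 enters row 4 and ejects 7; 7 enters row 3 and ejects 3; 3 enters row 2 and ejects 2; 2 enters row 1 and ejects 1. So w(8) = 1. P is now [[2, 4, 5], [3, 6], [7], [9]].
Step i=7: Q has 7 at row 4, column 1; remove 9 from row 4 of P and reverse-bump: 9 enters row 3 and ejects 7; 7 enters row 2 and ejects 6; 6 enters row 1 and ejects 5. So w(7) = 5. P is now [[2, 4, 6], [3, 7], [9]].
Step i=6: Q has 6 at row 1, column 3; remove that cell from P, ejecting 6. So w(6) = 6. P is now [[2, 4], [3, 7], [9]].
Step i=5: Q has 5 at row 2, column 2; remove 7 from row 2 of P and reverse-bump: 7 enters row 1 and ejects 4. So w(5) = 4. P is now [[2, 7], [3], [9]].
Step i=4: Q has 4 at row 1, column 2; remove that cell from P, ejecting 7. So w(4) = 7. P is now [[2], [3], [9]].
Step i=3: Q has 3 at row 3, column 1; remove 9 from row 3 of P and reverse-bump: 9 enters row 2 and ejects 3; 3 enters row 1 and ejects 2. So w(3) = 2. P is now [[3], [9]].
Step i=2: Q has 2 at row 2, column 1; remove 9 from row 2 of P and reverse-bump: 9 enters row 1 and ejects 3. So w(2) = 3. P is now [[9]].
Step i=1: Q has 1 at row 1, column 1; remove that cell from P, ejecting 9. So w(1) = 9. P is now [].

So w = 9 3 2 7 4 6 5 1 8.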